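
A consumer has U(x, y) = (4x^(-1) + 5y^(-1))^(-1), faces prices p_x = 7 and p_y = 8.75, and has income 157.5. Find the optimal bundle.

For CES with ρ = -1, MRS = (4/5)·(y/x)^2.
Tangency: set MRS = p_x/p_y = 7/8.75 = 0.8.
So (y/x)^2 = 1; taking the square root, y/x = 1, i.e. y = x.
Substitute into the budget 7·x + 8.75·y = 157.5: 15.75·x = 157.5, so x* = 10 and y* = 10.

x* = 10, y* = 10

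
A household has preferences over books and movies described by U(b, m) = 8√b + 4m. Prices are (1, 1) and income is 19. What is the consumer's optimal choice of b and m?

MU_b = 8/(2√b), MU_m = 4.
MRS = 8/(2√b) ÷ 4.
Tangency: set MRS = p_b/p_m = 1/1 = 1.
MRS depends only on b: 1/√b = 1 ⇒ √b = 1/1 = 1 ⇒ b* = 1.
From the budget, 1·m = 19 − 1·1 = 18, so m* = 18.

b* = 1, m* = 18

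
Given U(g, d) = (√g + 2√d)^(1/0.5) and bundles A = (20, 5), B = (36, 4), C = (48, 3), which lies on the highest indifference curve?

Evaluate utility at each bundle:
U(A) = 80.000.
U(B) = 100.000.
U(C) = 108.000.
Highest utility is C, so C ≻ B ≻ A.

Bundle C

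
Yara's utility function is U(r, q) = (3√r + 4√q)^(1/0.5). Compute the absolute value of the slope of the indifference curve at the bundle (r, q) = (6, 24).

MRS = 1.5

For CES with ρ = 0.5, MRS = (3/4)·√(q/r).
At (6, 24): MRS = 1.5.
So at (6, 24) the consumer would give up 1.5 units of q for one more unit of r.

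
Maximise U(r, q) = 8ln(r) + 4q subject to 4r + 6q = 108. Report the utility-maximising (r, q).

r* = 3, q* = 16

MU_r = 8/r, MU_q = 4.
MRS = 8/r ÷ 4.
Tangency: set MRS = p_r/p_q = 4/6 = 2/3.
MRS depends only on r: 2/r = 2/3 ⇒ r* = 2/(2/3) = 3.
From the budget, 6·q = 108 − 4·3 = 96, so q* = 16.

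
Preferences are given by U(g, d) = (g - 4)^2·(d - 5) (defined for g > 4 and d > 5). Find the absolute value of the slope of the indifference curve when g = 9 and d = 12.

MRS = 2.8

MU_g = 2·(g−4)·(d−5), MU_d = (g−4)^2.
MRS = (2/1)·(d−5)/(g−4).
At (9, 12): MRS = 2.8.
So at (9, 12) the consumer would give up 2.8 units of d for one more unit of g.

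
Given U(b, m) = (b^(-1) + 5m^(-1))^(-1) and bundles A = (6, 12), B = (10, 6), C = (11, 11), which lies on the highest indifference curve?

Evaluate utility at each bundle:
U(A) = 1.714.
U(B) = 1.071.
U(C) = 1.833.
Highest utility is C, so C ≻ A ≻ B.

Bundle C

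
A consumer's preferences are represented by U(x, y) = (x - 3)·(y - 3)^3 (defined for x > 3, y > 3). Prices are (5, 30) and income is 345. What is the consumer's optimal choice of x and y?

x* = 15, y* = 9

MU_x = (y−3)^3, MU_y = 3·(x−3)·(y−3)^2.
MRS = (1/3)·(y−3)/(x−3).
Tangency: set MRS = p_x/p_y = 5/30 = 1/6.
So (1/3)·(y − 3)/(x − 3) = 1/6, i.e. (y − 3) = 0.5·(x − 3).
Rewrite the budget in excess-of-subsistence terms: 5·(x − 3) + 30·(y − 3) = 345 − 5·3 − 30·3 = 240.
Substituting, 20·(x − 3) = 240, so x − 3 = 12 and x* = 15.
Then y − 3 = 0.5·12 = 6, so y* = 9.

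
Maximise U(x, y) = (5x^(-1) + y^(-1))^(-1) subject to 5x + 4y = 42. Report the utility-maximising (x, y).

For CES with ρ = -1, MRS = (5/1)·(y/x)^2.
Tangency: set MRS = p_x/p_y = 5/4 = 1.25.
So (y/x)^2 = 0.25; taking the square root, y/x = 0.5, i.e. y = 0.5·x.
Substitute into the budget 5·x + 4·y = 42: 7·x = 42, so x* = 6 and y* = 0.5·6 = 3.

x* = 6, y* = 3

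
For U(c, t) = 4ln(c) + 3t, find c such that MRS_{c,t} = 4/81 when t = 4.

c = 27

MU_c = 4/c, MU_t = 3.
MRS = 4/c ÷ 3.
MRS depends only on c: (4/3)/c = 4/81 ⇒ c = (4/3)/(4/81) = 27.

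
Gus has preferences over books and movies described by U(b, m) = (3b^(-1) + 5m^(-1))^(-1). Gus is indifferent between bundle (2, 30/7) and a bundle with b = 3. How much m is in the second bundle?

U depends on (b, m) only through S = 3b^(-1) + 5m^(-1), so equal utility means equal S. At (2, 30/7): S = 8/3.
With b = 3: 3·3^(-1) = 1, so 5m^(-1) = 8/3 − 1 = 5/3, i.e. m^(-1) = 1/3.
Hence m = 1/(1/3) = 3.
Check: U(3, 3) = 0.375.

m = 3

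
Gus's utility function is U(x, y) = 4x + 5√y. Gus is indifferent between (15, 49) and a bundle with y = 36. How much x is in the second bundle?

x = 16.25

U(15, 49) = 95.
Set U(x, 36) = 95 and solve.
With y = 36: √36 = 6, so 4x = 95 − 5·6 = 65 and x = 16.25.
Check: U(16.25, 36) = 95.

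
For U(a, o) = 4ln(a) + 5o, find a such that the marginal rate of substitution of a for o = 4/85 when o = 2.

a = 17

MU_a = 4/a, MU_o = 5.
MRS = 4/a ÷ 5.
MRS depends only on a: 0.8/a = 4/85 ⇒ a = 0.8/(4/85) = 17.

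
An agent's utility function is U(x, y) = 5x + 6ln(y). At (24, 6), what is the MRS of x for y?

MU_x = 5, MU_y = 6/y.
MRS = 5 ÷ (6/y).
At (24, 6): MRS = 5.
So at (24, 6) the consumer would give up 5 units of y for one more unit of x.

MRS = 5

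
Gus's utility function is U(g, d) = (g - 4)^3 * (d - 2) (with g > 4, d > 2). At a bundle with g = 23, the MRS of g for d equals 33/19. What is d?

d = 13

MU_g = 3·(g−4)^2·(d−2), MU_d = (g−4)^3.
MRS = (3/1)·(d−2)/(g−4).
Substitute g = 23: MRS = (d − 2)/(19/3). Setting this equal to 33/19 gives d − 2 = (33/19)·(19/3) = 11, so d = 13.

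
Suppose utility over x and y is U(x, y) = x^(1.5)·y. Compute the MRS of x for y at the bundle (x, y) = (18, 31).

MU_x = 1.5·√x·y and MU_y = x^(1.5).
MRS = MU_x/MU_y = (1.5)·y/x.
At (18, 31): MRS = 31/12.
That is, one extra unit of x is worth 31/12 units of y at the margin.

MRS = 31/12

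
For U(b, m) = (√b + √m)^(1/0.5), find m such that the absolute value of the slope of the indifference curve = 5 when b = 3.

m = 75

For CES with ρ = 0.5, MRS = √(m/b).
Setting √(m/3) = 5 gives m/3 = 25 and m = 75.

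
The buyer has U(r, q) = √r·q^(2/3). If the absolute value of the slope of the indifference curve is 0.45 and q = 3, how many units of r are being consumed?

MU_r = 0.5·r^(-0.5)·q^(2/3) and MU_q = 2/3·√r·q^(-1/3).
MRS = MU_r/MU_q = (0.75)·q/r.
Substitute q = 3: MRS = 2.25/r. Setting 2.25/r = 0.45 gives r = 2.25/0.45 = 5.

r = 5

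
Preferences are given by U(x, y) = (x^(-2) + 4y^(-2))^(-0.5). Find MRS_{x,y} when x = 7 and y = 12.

MRS = 432/343

For CES with ρ = -2, MRS = (1/4)·(y/x)^3.
At (7, 12): MRS = 432/343.
So at (7, 12) the consumer would give up 432/343 units of y for one more unit of x.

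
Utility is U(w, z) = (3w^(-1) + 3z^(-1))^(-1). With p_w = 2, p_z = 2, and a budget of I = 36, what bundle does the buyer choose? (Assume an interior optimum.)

For CES with ρ = -1, MRS = (z/w)^2.
Tangency: set MRS = p_w/p_z = 2/2 = 1.
So (z/w)^2 = 1; taking the square root, z/w = 1, i.e. z = w.
Substitute into the budget 2·w + 2·z = 36: 4·w = 36, so w* = 9 and z* = 9.

w* = 9, z* = 9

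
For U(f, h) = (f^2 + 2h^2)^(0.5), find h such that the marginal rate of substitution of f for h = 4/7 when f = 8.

h = 7

For CES with ρ = 2, MRS = (1/2)·(h/f)^(-1).
Setting (1/2)·(h/8)^(-1) = 4/7 gives (h/8)^(-1) = 8/7, so h/8 = 0.875 and h = 7.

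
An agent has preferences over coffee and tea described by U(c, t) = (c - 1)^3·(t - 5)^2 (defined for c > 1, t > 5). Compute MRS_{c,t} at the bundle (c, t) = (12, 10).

MRS = 15/22

MU_c = 3·(c−1)^2·(t−5)^2, MU_t = 2·(c−1)^3·(t−5).
MRS = (3/2)·(t−5)/(c−1).
At (12, 10): MRS = 15/22.
So at (12, 10) the consumer would give up 15/22 units of t for one more unit of c.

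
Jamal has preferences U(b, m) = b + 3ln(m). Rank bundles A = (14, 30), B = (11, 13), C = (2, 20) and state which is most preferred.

Evaluate utility at each bundle:
U(A) = 24.204.
U(B) = 18.695.
U(C) = 10.987.
Highest utility is A, so A ≻ B ≻ C.

Bundle A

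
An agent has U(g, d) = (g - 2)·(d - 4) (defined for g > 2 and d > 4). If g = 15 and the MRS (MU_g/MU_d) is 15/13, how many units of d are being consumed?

MU_g = (d−4), MU_d = (g−2).
MRS = (d−4)/(g−2).
Substitute g = 15: MRS = (d − 4)/13. Setting this equal to 15/13 gives d − 4 = (15/13)·13 = 15, so d = 19.

d = 19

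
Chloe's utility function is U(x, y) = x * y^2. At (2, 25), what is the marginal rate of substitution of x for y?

MRS = 6.25

MU_x = y^2 and MU_y = 2·x·y.
MRS = MU_x/MU_y = (1/2)·y/x.
At (2, 25): MRS = 6.25.
The indifference curve has slope −6.25 at this bundle.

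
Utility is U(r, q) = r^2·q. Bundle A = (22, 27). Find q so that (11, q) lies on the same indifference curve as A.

U(22, 27) = 13068.
Set U(11, q) = 13068 and solve.
With r = 11: 11^2 = 121, so q = 13068/121 = 108.
Check: U(11, 108) = 13068.

q = 108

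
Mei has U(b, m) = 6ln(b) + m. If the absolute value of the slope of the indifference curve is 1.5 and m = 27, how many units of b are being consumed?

b = 4

MU_b = 6/b, MU_m = 1.
MRS = 6/b ÷ 1.
MRS depends only on b: 6/b = 1.5 ⇒ b = 6/1.5 = 4.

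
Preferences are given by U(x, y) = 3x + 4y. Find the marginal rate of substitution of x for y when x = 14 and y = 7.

MRS = 0.75

MU_x = 3, MU_y = 4, so MRS = 3/4 = 0.75 at every bundle.
At (14, 7): MRS = 0.75.
That is, one extra unit of x is worth 0.75 units of y at the margin.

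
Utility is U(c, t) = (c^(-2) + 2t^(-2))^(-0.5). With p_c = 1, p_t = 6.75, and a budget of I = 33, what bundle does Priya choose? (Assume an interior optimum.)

For CES with ρ = -2, MRS = (1/2)·(t/c)^3.
Tangency: set MRS = p_c/p_t = 1/6.75 = 4/27.
So (t/c)^3 = 8/27; taking the cube root, t/c = 2/3, i.e. t = (2/3)·c.
Substitute into the budget 1·c + 6.75·t = 33: 5.5·c = 33, so c* = 6 and t* = (2/3)·6 = 4.

c* = 6, t* = 4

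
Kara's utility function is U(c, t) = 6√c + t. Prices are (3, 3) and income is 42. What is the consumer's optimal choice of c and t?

c* = 9, t* = 5

MU_c = 6/(2√c), MU_t = 1.
MRS = 6/(2√c) ÷ 1.
Tangency: set MRS = p_c/p_t = 3/3 = 1.
MRS depends only on c: 3/√c = 1 ⇒ √c = 3/1 = 3 ⇒ c* = 9.
From the budget, 3·t = 42 − 3·9 = 15, so t* = 5.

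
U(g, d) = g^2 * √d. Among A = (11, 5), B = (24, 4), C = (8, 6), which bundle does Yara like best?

Bundle B

Evaluate utility at each bundle:
U(A) = 270.564.
U(B) = 1152.000.
U(C) = 156.767.
Highest utility is B, so B ≻ A ≻ C.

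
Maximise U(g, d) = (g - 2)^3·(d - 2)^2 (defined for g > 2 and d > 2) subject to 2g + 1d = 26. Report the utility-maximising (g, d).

MU_g = 3·(g−2)^2·(d−2)^2, MU_d = 2·(g−2)^3·(d−2).
MRS = (3/2)·(d−2)/(g−2).
Tangency: set MRS = p_g/p_d = 2/1 = 2.
So (3/2)·(d − 2)/(g − 2) = 2, i.e. (d − 2) = (4/3)·(g − 2).
Rewrite the budget in excess-of-subsistence terms: 2·(g − 2) + 1·(d − 2) = 26 − 2·2 − 1·2 = 20.
Substituting, (10/3)·(g − 2) = 20, so g − 2 = 6 and g* = 8.
Then d − 2 = (4/3)·6 = 8, so d* = 10.

g* = 8, d* = 10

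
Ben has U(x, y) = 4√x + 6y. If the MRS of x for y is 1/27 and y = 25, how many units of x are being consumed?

MU_x = 4/(2√x), MU_y = 6.
MRS = 4/(2√x) ÷ 6.
MRS depends only on x: (1/3)/√x = 1/27 ⇒ √x = (1/3)/(1/27) = 9 ⇒ x = 81.

x = 81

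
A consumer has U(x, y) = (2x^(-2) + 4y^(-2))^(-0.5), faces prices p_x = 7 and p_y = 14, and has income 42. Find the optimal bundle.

For CES with ρ = -2, MRS = (2/4)·(y/x)^3.
Tangency: set MRS = p_x/p_y = 7/14 = 0.5.
So (y/x)^3 = 1; taking the cube root, y/x = 1, i.e. y = x.
Substitute into the budget 7·x + 14·y = 42: 21·x = 42, so x* = 2 and y* = 2.

x* = 2, y* = 2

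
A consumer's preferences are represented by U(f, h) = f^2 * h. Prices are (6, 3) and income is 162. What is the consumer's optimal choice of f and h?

MU_f = 2·f·h and MU_h = f^2.
MRS = MU_f/MU_h = (2/1)·h/f.
Tangency: set MRS = p_f/p_h = 6/3 = 2.
So (2/1)·h/f = 2, i.e. h = f.
Substitute into the budget 6·f + 3·h = 162: 9·f = 162, so f* = 18.
Then h* = 18.

f* = 18, h* = 18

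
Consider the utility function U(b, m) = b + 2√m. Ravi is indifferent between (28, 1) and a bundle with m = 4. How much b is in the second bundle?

b = 26

U(28, 1) = 30.
Set U(b, 4) = 30 and solve.
With m = 4: √4 = 2, so b = 30 − 2·2 = 26.
Check: U(26, 4) = 30.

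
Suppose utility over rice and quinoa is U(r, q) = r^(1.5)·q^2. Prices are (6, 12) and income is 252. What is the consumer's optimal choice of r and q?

r* = 18, q* = 12

MU_r = 1.5·√r·q^2 and MU_q = 2·r^(1.5)·q.
MRS = MU_r/MU_q = (0.75)·q/r.
Tangency: set MRS = p_r/p_q = 6/12 = 0.5.
So (0.75)·q/r = 0.5, i.e. q = (2/3)·r.
Substitute into the budget 6·r + 12·q = 252: 14·r = 252, so r* = 18.
Then q* = (2/3)·18 = 12.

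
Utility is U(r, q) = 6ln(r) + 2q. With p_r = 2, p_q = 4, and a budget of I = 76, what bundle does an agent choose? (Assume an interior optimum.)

r* = 6, q* = 16

MU_r = 6/r, MU_q = 2.
MRS = 6/r ÷ 2.
Tangency: set MRS = p_r/p_q = 2/4 = 0.5.
MRS depends only on r: 3/r = 0.5 ⇒ r* = 3/0.5 = 6.
From the budget, 4·q = 76 − 2·6 = 64, so q* = 16.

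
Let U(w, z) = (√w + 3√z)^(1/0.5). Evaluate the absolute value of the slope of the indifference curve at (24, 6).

For CES with ρ = 0.5, MRS = (1/3)·√(z/w).
At (24, 6): MRS = 1/6.
That is, one extra unit of w is worth 1/6 units of z at the margin.

MRS = 1/6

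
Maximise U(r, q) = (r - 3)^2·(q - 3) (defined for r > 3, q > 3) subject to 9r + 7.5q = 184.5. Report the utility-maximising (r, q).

MU_r = 2·(r−3)·(q−3), MU_q = (r−3)^2.
MRS = (2/1)·(q−3)/(r−3).
Tangency: set MRS = p_r/p_q = 9/7.5 = 1.2.
So (2/1)·(q − 3)/(r − 3) = 1.2, i.e. (q − 3) = 0.6·(r − 3).
Rewrite the budget in excess-of-subsistence terms: 9·(r − 3) + 7.5·(q − 3) = 184.5 − 9·3 − 7.5·3 = 135.
Substituting, 13.5·(r − 3) = 135, so r − 3 = 10 and r* = 13.
Then q − 3 = 0.6·10 = 6, so q* = 9.

r* = 13, q* = 9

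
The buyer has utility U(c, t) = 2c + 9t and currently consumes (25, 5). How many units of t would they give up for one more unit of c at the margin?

MU_c = 2, MU_t = 9, so MRS = 2/9 at every bundle.
At (25, 5): MRS = 2/9.
So at (25, 5) the consumer would give up 2/9 units of t for one more unit of c.

MRS = 2/9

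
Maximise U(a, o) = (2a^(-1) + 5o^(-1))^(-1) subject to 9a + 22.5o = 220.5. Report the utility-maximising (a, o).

a* = 7, o* = 7

For CES with ρ = -1, MRS = (2/5)·(o/a)^2.
Tangency: set MRS = p_a/p_o = 9/22.5 = 0.4.
So (o/a)^2 = 1; taking the square root, o/a = 1, i.e. o = a.
Substitute into the budget 9·a + 22.5·o = 220.5: 31.5·a = 220.5, so a* = 7 and o* = 7.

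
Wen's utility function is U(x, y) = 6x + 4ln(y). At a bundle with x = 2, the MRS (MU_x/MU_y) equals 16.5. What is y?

MU_x = 6, MU_y = 4/y.
MRS = 6 ÷ (4/y).
MRS depends only on y: 1.5·y = 16.5 ⇒ y = 16.5/1.5 = 11.

y = 11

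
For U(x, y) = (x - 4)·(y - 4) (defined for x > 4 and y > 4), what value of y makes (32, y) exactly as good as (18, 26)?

y = 15

U(18, 26) = 308.
Set U(32, y) = 308 and solve.
With x = 32: (32 − 4) = 28, so (y − 4) = 308/28 = 11.
So y = 4 + 11 = 15.
Check: U(32, 15) = 308.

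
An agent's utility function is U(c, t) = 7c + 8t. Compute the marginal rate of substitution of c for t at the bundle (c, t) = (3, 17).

MU_c = 7, MU_t = 8, so MRS = 7/8 = 0.875 at every bundle.
At (3, 17): MRS = 0.875.
The indifference curve has slope −0.875 at this bundle.

MRS = 0.875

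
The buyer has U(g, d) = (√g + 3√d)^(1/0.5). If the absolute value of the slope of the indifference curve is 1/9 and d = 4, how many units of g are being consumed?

For CES with ρ = 0.5, MRS = (1/3)·√(d/g).
Setting (1/3)·√(4/g) = 1/9 gives √(4/g) = 1/3, so 4/g = 1/9 and g = 36.

g = 36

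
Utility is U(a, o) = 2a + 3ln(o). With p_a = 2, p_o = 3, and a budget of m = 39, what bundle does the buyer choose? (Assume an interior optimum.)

a* = 18, o* = 1

MU_a = 2, MU_o = 3/o.
MRS = 2 ÷ (3/o).
Tangency: set MRS = p_a/p_o = 2/3.
MRS depends only on o: (2/3)·o = 2/3 ⇒ o* = (2/3)/(2/3) = 1.
From the budget, 2·a = 39 − 3·1 = 36, so a* = 18.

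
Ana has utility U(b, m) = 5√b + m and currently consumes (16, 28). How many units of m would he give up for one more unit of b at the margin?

MU_b = 5/(2√b), MU_m = 1.
MRS = 5/(2√b) ÷ 1.
At (16, 28): MRS = 0.625.
The indifference curve has slope −0.625 at this bundle.

MRS = 0.625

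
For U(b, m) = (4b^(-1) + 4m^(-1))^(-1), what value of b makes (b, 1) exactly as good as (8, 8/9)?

U depends on (b, m) only through S = 4b^(-1) + 4m^(-1), so equal utility means equal S. At (8, 8/9): S = 5.
With m = 1: 4·1^(-1) = 4, so 4b^(-1) = 5 − 4 = 1, i.e. b^(-1) = 0.25.
Hence b = 1/0.25 = 4.
Check: U(4, 1) = 0.2.

b = 4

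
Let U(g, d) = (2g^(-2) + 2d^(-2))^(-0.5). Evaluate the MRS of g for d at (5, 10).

For CES with ρ = -2, MRS = (d/g)^3.
At (5, 10): MRS = 8.
The indifference curve has slope −8 at this bundle.

MRS = 8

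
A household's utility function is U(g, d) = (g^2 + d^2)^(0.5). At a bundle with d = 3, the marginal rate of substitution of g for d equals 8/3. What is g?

For CES with ρ = 2, MRS = (d/g)^(-1).
Setting (3/g)^(-1) = 8/3 gives 3/g = 0.375 and g = 8.

g = 8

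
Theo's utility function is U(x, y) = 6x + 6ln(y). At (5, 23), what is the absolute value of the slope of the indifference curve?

MU_x = 6, MU_y = 6/y.
MRS = 6 ÷ (6/y).
At (5, 23): MRS = 23.
That is, one extra unit of x is worth 23 units of y at the margin.

MRS = 23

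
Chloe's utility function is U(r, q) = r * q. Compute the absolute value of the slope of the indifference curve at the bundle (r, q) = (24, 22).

MU_r = q and MU_q = r.
MRS = MU_r/MU_q = q/r.
At (24, 22): MRS = 11/12.
So at (24, 22) the consumer would give up 11/12 units of q for one more unit of r.

MRS = 11/12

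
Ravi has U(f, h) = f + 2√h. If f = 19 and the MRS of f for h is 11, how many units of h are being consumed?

h = 121

MU_f = 1, MU_h = 2/(2√h).
MRS = 1 ÷ (2/(2√h)).
MRS depends only on h: √h = 11 ⇒ √h = 11 ⇒ h = 121.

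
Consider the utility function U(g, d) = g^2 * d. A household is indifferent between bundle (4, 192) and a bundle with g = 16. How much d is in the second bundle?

U(4, 192) = 3072.
Set U(16, d) = 3072 and solve.
With g = 16: 16^2 = 256, so d = 3072/256 = 12.
Check: U(16, 12) = 3072.

d = 12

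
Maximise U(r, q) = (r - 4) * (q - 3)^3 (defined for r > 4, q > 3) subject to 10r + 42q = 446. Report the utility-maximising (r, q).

r* = 11, q* = 8

MU_r = (q−3)^3, MU_q = 3·(r−4)·(q−3)^2.
MRS = (1/3)·(q−3)/(r−4).
Tangency: set MRS = p_r/p_q = 10/42 = 5/21.
So (1/3)·(q − 3)/(r − 4) = 5/21, i.e. (q − 3) = (5/7)·(r − 4).
Rewrite the budget in excess-of-subsistence terms: 10·(r − 4) + 42·(q − 3) = 446 − 10·4 − 42·3 = 280.
Substituting, 40·(r − 4) = 280, so r − 4 = 7 and r* = 11.
Then q − 3 = (5/7)·7 = 5, so q* = 8.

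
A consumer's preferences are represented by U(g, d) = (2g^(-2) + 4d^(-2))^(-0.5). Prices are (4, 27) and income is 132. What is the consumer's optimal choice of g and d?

g* = 6, d* = 4

For CES with ρ = -2, MRS = (2/4)·(d/g)^3.
Tangency: set MRS = p_g/p_d = 4/27.
So (d/g)^3 = 8/27; taking the cube root, d/g = 2/3, i.e. d = (2/3)·g.
Substitute into the budget 4·g + 27·d = 132: 22·g = 132, so g* = 6 and d* = (2/3)·6 = 4.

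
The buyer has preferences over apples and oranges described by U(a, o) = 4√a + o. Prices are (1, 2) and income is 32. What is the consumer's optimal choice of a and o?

MU_a = 4/(2√a), MU_o = 1.
MRS = 4/(2√a) ÷ 1.
Tangency: set MRS = p_a/p_o = 1/2 = 0.5.
MRS depends only on a: 2/√a = 0.5 ⇒ √a = 2/0.5 = 4 ⇒ a* = 16.
From the budget, 2·o = 32 − 1·16 = 16, so o* = 8.

a* = 16, o* = 8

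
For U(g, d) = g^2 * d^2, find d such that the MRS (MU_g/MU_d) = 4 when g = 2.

d = 8

MU_g = 2·g·d^2 and MU_d = 2·g^2·d.
MRS = MU_g/MU_d = d/g.
Substitute g = 2: MRS = d/2. Setting d/2 = 4 gives d = 4·2 = 8.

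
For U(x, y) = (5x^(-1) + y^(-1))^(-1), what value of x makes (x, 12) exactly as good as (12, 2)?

x = 6

U depends on (x, y) only through S = 5x^(-1) + y^(-1), so equal utility means equal S. At (12, 2): S = 11/12.
With y = 12: 12^(-1) = 1/12, so 5x^(-1) = 11/12 − 1/12 = 5/6, i.e. x^(-1) = 1/6.
Hence x = 1/(1/6) = 6.
Check: U(6, 12) = 1.0909.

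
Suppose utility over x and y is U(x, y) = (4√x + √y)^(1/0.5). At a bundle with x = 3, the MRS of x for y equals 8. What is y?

For CES with ρ = 0.5, MRS = (4/1)·√(y/x).
Setting (4/1)·√(y/3) = 8 gives √(y/3) = 2, so y/3 = 4 and y = 12.

y = 12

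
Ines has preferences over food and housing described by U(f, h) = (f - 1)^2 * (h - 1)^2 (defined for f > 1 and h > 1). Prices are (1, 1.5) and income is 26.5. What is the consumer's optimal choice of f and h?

f* = 13, h* = 9

MU_f = 2·(f−1)·(h−1)^2, MU_h = 2·(f−1)^2·(h−1).
MRS = (h−1)/(f−1).
Tangency: set MRS = p_f/p_h = 1/1.5 = 2/3.
So (h − 1)/(f − 1) = 2/3, i.e. (h − 1) = (2/3)·(f − 1).
Rewrite the budget in excess-of-subsistence terms: 1·(f − 1) + 1.5·(h − 1) = 26.5 − 1·1 − 1.5·1 = 24.
Substituting, 2·(f − 1) = 24, so f − 1 = 12 and f* = 13.
Then h − 1 = (2/3)·12 = 8, so h* = 9.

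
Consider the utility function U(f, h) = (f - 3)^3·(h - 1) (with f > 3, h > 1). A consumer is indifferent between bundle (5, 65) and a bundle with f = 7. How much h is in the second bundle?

h = 9

U(5, 65) = 512.
Set U(7, h) = 512 and solve.
With f = 7: (7 − 3)^3 = 64, so (h − 1) = 512/64 = 8.
So h = 1 + 8 = 9.
Check: U(7, 9) = 512.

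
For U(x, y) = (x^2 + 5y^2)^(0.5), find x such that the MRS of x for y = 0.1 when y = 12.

x = 6

For CES with ρ = 2, MRS = (1/5)·(y/x)^(-1).
Setting (1/5)·(12/x)^(-1) = 0.1 gives (12/x)^(-1) = 0.5, so 12/x = 2 and x = 6.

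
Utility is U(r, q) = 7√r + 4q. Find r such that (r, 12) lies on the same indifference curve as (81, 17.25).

r = 144

U(81, 17.25) = 132.
Set U(r, 12) = 132 and solve.
With q = 12: 7√r = 132 − 4·12 = 84, so √r = 12 and r = 144.
Check: U(144, 12) = 132.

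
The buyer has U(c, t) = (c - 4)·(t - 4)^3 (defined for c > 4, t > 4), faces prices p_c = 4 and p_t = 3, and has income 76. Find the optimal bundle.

c* = 7, t* = 16

MU_c = (t−4)^3, MU_t = 3·(c−4)·(t−4)^2.
MRS = (1/3)·(t−4)/(c−4).
Tangency: set MRS = p_c/p_t = 4/3.
So (1/3)·(t − 4)/(c − 4) = 4/3, i.e. (t − 4) = 4·(c − 4).
Rewrite the budget in excess-of-subsistence terms: 4·(c − 4) + 3·(t − 4) = 76 − 4·4 − 3·4 = 48.
Substituting, 16·(c − 4) = 48, so c − 4 = 3 and c* = 7.
Then t − 4 = 4·3 = 12, so t* = 16.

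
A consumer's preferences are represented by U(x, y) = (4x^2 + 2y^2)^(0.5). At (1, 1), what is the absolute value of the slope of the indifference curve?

MRS = 2

For CES with ρ = 2, MRS = (4/2)·(y/x)^(-1).
At (1, 1): MRS = 2.
So at (1, 1) the consumer would give up 2 units of y for one more unit of x.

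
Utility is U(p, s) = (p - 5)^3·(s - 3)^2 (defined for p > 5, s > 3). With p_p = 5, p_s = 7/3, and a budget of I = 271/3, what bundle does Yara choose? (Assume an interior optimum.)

p* = 12, s* = 13

MU_p = 3·(p−5)^2·(s−3)^2, MU_s = 2·(p−5)^3·(s−3).
MRS = (3/2)·(s−3)/(p−5).
Tangency: set MRS = p_p/p_s = 5/(7/3) = 15/7.
So (3/2)·(s − 3)/(p − 5) = 15/7, i.e. (s − 3) = (10/7)·(p − 5).
Rewrite the budget in excess-of-subsistence terms: 5·(p − 5) + (7/3)·(s − 3) = 271/3 − 5·5 − (7/3)·3 = 175/3.
Substituting, (25/3)·(p − 5) = 175/3, so p − 5 = 7 and p* = 12.
Then s − 3 = (10/7)·7 = 10, so s* = 13.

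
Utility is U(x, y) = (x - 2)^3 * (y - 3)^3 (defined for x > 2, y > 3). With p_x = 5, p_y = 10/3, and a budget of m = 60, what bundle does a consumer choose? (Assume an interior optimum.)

x* = 6, y* = 9

MU_x = 3·(x−2)^2·(y−3)^3, MU_y = 3·(x−2)^3·(y−3)^2.
MRS = (y−3)/(x−2).
Tangency: set MRS = p_x/p_y = 5/(10/3) = 1.5.
So (y − 3)/(x − 2) = 1.5, i.e. (y − 3) = 1.5·(x − 2).
Rewrite the budget in excess-of-subsistence terms: 5·(x − 2) + (10/3)·(y − 3) = 60 − 5·2 − (10/3)·3 = 40.
Substituting, 10·(x − 2) = 40, so x − 2 = 4 and x* = 6.
Then y − 3 = 1.5·4 = 6, so y* = 9.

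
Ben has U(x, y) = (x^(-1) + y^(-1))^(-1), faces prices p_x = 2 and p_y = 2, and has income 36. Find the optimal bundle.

For CES with ρ = -1, MRS = (y/x)^2.
Tangency: set MRS = p_x/p_y = 2/2 = 1.
So (y/x)^2 = 1; taking the square root, y/x = 1, i.e. y = x.
Substitute into the budget 2·x + 2·y = 36: 4·x = 36, so x* = 9 and y* = 9.

x* = 9, y* = 9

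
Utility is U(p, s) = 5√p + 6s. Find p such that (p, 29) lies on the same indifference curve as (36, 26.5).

U(36, 26.5) = 189.
Set U(p, 29) = 189 and solve.
With s = 29: 5√p = 189 − 6·29 = 15, so √p = 3 and p = 9.
Check: U(9, 29) = 189.

p = 9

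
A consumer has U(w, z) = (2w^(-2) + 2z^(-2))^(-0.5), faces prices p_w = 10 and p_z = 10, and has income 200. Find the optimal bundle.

w* = 10, z* = 10

For CES with ρ = -2, MRS = (z/w)^3.
Tangency: set MRS = p_w/p_z = 10/10 = 1.
So (z/w)^3 = 1; taking the cube root, z/w = 1, i.e. z = w.
Substitute into the budget 10·w + 10·z = 200: 20·w = 200, so w* = 10 and z* = 10.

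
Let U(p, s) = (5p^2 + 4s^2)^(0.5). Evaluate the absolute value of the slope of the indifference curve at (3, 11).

MRS = 15/44

For CES with ρ = 2, MRS = (5/4)·(s/p)^(-1).
At (3, 11): MRS = 15/44.
That is, one extra unit of p is worth 15/44 units of s at the margin.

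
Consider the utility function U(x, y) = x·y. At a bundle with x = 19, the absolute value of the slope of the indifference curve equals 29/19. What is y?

y = 29

MU_x = y and MU_y = x.
MRS = MU_x/MU_y = y/x.
Substitute x = 19: MRS = y/19. Setting y/19 = 29/19 gives y = (29/19)·19 = 29.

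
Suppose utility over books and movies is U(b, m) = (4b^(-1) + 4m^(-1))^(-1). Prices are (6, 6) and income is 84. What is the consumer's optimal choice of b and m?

b* = 7, m* = 7

For CES with ρ = -1, MRS = (m/b)^2.
Tangency: set MRS = p_b/p_m = 6/6 = 1.
So (m/b)^2 = 1; taking the square root, m/b = 1, i.e. m = b.
Substitute into the budget 6·b + 6·m = 84: 12·b = 84, so b* = 7 and m* = 7.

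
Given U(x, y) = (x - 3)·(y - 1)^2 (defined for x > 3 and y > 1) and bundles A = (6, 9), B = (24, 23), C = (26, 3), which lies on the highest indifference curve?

Bundle B

Evaluate utility at each bundle:
U(A) = 192.
U(B) = 10164.
U(C) = 92.
Highest utility is B, so B ≻ A ≻ C.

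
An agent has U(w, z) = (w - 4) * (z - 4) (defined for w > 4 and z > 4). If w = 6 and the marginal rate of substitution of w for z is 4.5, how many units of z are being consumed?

z = 13

MU_w = (z−4), MU_z = (w−4).
MRS = (z−4)/(w−4).
Substitute w = 6: MRS = (z − 4)/2. Setting this equal to 4.5 gives z − 4 = 4.5·2 = 9, so z = 13.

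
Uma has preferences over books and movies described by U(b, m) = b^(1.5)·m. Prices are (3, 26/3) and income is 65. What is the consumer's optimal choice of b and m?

MU_b = 1.5·√b·m and MU_m = b^(1.5).
MRS = MU_b/MU_m = (1.5)·m/b.
Tangency: set MRS = p_b/p_m = 3/(26/3) = 9/26.
So (1.5)·m/b = 9/26, i.e. m = (3/13)·b.
Substitute into the budget 3·b + (26/3)·m = 65: 5·b = 65, so b* = 13.
Then m* = (3/13)·13 = 3.

b* = 13, m* = 3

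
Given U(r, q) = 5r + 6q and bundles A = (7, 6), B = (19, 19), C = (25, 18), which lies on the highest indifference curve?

Bundle C

Evaluate utility at each bundle:
U(A) = 71.
U(B) = 209.
U(C) = 233.
Highest utility is C, so C ≻ B ≻ A.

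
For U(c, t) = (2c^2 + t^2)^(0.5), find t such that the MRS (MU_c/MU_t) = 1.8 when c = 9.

t = 10

For CES with ρ = 2, MRS = (2/1)·(t/c)^(-1).
Setting (2/1)·(t/9)^(-1) = 1.8 gives (t/9)^(-1) = 0.9, so t/9 = 10/9 and t = 10.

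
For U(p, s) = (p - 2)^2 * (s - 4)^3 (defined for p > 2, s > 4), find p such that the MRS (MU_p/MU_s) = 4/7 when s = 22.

p = 23

MU_p = 2·(p−2)·(s−4)^3, MU_s = 3·(p−2)^2·(s−4)^2.
MRS = (2/3)·(s−4)/(p−2).
Substitute s = 22: MRS = 12/(p − 2). Setting this equal to 4/7 gives p − 2 = 12/(4/7) = 21, so p = 23.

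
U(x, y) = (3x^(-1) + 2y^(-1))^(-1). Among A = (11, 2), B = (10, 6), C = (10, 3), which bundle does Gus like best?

Bundle B

Evaluate utility at each bundle:
U(A) = 0.786.
U(B) = 1.579.
U(C) = 1.034.
Highest utility is B, so B ≻ C ≻ A.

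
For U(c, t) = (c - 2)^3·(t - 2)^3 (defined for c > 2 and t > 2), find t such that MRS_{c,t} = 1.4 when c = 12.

t = 16

MU_c = 3·(c−2)^2·(t−2)^3, MU_t = 3·(c−2)^3·(t−2)^2.
MRS = (t−2)/(c−2).
Substitute c = 12: MRS = (t − 2)/10. Setting this equal to 1.4 gives t − 2 = 1.4·10 = 14, so t = 16.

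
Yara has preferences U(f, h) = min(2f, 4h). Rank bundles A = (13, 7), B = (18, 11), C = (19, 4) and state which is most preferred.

Evaluate utility at each bundle:
U(A) = 26.
U(B) = 36.
U(C) = 16.
Highest utility is B, so B ≻ A ≻ C.

Bundle B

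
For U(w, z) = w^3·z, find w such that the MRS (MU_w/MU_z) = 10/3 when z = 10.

w = 9

MU_w = 3·w^2·z and MU_z = w^3.
MRS = MU_w/MU_z = (3/1)·z/w.
Substitute z = 10: MRS = 30/w. Setting 30/w = 10/3 gives w = 30/(10/3) = 9.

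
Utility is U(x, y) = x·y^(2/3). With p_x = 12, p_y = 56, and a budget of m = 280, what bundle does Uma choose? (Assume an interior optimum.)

MU_x = y^(2/3) and MU_y = 2/3·x·y^(-1/3).
MRS = MU_x/MU_y = (1.5)·y/x.
Tangency: set MRS = p_x/p_y = 12/56 = 3/14.
So (1.5)·y/x = 3/14, i.e. y = (1/7)·x.
Substitute into the budget 12·x + 56·y = 280: 20·x = 280, so x* = 14.
Then y* = (1/7)·14 = 2.

x* = 14, y* = 2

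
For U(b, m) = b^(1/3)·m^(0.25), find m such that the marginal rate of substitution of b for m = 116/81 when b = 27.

MU_b = 1/3·b^(-2/3)·m^(0.25) and MU_m = 0.25·b^(1/3)·m^(-0.75).
MRS = MU_b/MU_m = (4/3)·m/b.
Substitute b = 27: MRS = m/20.25. Setting m/20.25 = 116/81 gives m = (116/81)·20.25 = 29.

m = 29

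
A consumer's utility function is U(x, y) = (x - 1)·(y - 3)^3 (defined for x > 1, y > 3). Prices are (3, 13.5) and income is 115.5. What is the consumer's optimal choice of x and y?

MU_x = (y−3)^3, MU_y = 3·(x−1)·(y−3)^2.
MRS = (1/3)·(y−3)/(x−1).
Tangency: set MRS = p_x/p_y = 3/13.5 = 2/9.
So (1/3)·(y − 3)/(x − 1) = 2/9, i.e. (y − 3) = (2/3)·(x − 1).
Rewrite the budget in excess-of-subsistence terms: 3·(x − 1) + 13.5·(y − 3) = 115.5 − 3·1 − 13.5·3 = 72.
Substituting, 12·(x − 1) = 72, so x − 1 = 6 and x* = 7.
Then y − 3 = (2/3)·6 = 4, so y* = 7.

x* = 7, y* = 7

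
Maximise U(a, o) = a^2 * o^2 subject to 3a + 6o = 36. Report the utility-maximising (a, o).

a* = 6, o* = 3

MU_a = 2·a·o^2 and MU_o = 2·a^2·o.
MRS = MU_a/MU_o = o/a.
Tangency: set MRS = p_a/p_o = 3/6 = 0.5.
So o/a = 0.5, i.e. o = 0.5·a.
Substitute into the budget 3·a + 6·o = 36: 6·a = 36, so a* = 6.
Then o* = 0.5·6 = 3.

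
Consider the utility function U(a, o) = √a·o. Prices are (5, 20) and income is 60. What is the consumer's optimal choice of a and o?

a* = 4, o* = 2

MU_a = 0.5·a^(-0.5)·o and MU_o = √a.
MRS = MU_a/MU_o = (0.5)·o/a.
Tangency: set MRS = p_a/p_o = 5/20 = 0.25.
So (0.5)·o/a = 0.25, i.e. o = 0.5·a.
Substitute into the budget 5·a + 20·o = 60: 15·a = 60, so a* = 4.
Then o* = 0.5·4 = 2.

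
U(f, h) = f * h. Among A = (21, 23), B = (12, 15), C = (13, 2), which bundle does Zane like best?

Bundle A

Evaluate utility at each bundle:
U(A) = 483.
U(B) = 180.
U(C) = 26.
Highest utility is A, so A ≻ B ≻ C.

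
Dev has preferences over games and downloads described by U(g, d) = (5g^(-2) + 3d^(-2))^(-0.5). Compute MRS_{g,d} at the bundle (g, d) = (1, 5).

MRS = 625/3

For CES with ρ = -2, MRS = (5/3)·(d/g)^3.
At (1, 5): MRS = 625/3.
So at (1, 5) the consumer would give up 625/3 units of d for one more unit of g.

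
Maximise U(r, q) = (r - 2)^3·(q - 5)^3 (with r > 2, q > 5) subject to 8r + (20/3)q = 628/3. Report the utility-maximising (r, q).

r* = 12, q* = 17

MU_r = 3·(r−2)^2·(q−5)^3, MU_q = 3·(r−2)^3·(q−5)^2.
MRS = (q−5)/(r−2).
Tangency: set MRS = p_r/p_q = 8/(20/3) = 1.2.
So (q − 5)/(r − 2) = 1.2, i.e. (q − 5) = 1.2·(r − 2).
Rewrite the budget in excess-of-subsistence terms: 8·(r − 2) + (20/3)·(q − 5) = 628/3 − 8·2 − (20/3)·5 = 160.
Substituting, 16·(r − 2) = 160, so r − 2 = 10 and r* = 12.
Then q − 5 = 1.2·10 = 12, so q* = 17.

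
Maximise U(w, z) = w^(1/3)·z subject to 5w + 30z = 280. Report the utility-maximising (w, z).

MU_w = 1/3·w^(-2/3)·z and MU_z = w^(1/3).
MRS = MU_w/MU_z = (1/3)·z/w.
Tangency: set MRS = p_w/p_z = 5/30 = 1/6.
So (1/3)·z/w = 1/6, i.e. z = 0.5·w.
Substitute into the budget 5·w + 30·z = 280: 20·w = 280, so w* = 14.
Then z* = 0.5·14 = 7.

w* = 14, z* = 7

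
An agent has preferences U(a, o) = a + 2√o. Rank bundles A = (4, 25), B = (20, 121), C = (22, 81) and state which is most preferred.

Evaluate utility at each bundle:
U(A) = 14.000.
U(B) = 42.000.
U(C) = 40.000.
Highest utility is B, so B ≻ C ≻ A.

Bundle B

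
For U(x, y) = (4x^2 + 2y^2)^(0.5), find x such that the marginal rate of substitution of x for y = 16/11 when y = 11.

x = 8

For CES with ρ = 2, MRS = (4/2)·(y/x)^(-1).
Setting (4/2)·(11/x)^(-1) = 16/11 gives (11/x)^(-1) = 8/11, so 11/x = 1.375 and x = 8.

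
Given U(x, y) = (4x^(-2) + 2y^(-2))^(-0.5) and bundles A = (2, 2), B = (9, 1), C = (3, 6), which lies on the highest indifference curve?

Bundle C

Evaluate utility at each bundle:
U(A) = 0.816.
U(B) = 0.699.
U(C) = 1.414.
Highest utility is C, so C ≻ A ≻ B.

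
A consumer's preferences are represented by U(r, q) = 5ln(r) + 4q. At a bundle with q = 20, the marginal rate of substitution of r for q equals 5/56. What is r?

r = 14

MU_r = 5/r, MU_q = 4.
MRS = 5/r ÷ 4.
MRS depends only on r: 1.25/r = 5/56 ⇒ r = 1.25/(5/56) = 14.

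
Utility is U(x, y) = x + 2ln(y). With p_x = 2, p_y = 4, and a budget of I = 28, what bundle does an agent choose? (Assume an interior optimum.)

x* = 12, y* = 1

MU_x = 1, MU_y = 2/y.
MRS = 1 ÷ (2/y).
Tangency: set MRS = p_x/p_y = 2/4 = 0.5.
MRS depends only on y: 0.5·y = 0.5 ⇒ y* = 0.5/0.5 = 1.
From the budget, 2·x = 28 − 4·1 = 24, so x* = 12.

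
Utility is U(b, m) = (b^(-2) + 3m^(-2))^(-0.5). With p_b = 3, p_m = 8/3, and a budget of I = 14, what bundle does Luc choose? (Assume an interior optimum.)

b* = 2, m* = 3

For CES with ρ = -2, MRS = (1/3)·(m/b)^3.
Tangency: set MRS = p_b/p_m = 3/(8/3) = 1.125.
So (m/b)^3 = 3.375; taking the cube root, m/b = 1.5, i.e. m = 1.5·b.
Substitute into the budget 3·b + (8/3)·m = 14: 7·b = 14, so b* = 2 and m* = 1.5·2 = 3.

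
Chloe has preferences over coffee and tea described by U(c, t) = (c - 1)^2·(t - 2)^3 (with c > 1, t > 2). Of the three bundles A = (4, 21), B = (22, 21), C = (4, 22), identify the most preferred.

Evaluate utility at each bundle:
U(A) = 61731.
U(B) = 3024819.
U(C) = 72000.
Highest utility is B, so B ≻ C ≻ A.

Bundle B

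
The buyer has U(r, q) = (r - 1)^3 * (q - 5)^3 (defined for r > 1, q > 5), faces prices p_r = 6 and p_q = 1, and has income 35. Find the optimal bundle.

MU_r = 3·(r−1)^2·(q−5)^3, MU_q = 3·(r−1)^3·(q−5)^2.
MRS = (q−5)/(r−1).
Tangency: set MRS = p_r/p_q = 6/1 = 6.
So (q − 5)/(r − 1) = 6, i.e. (q − 5) = 6·(r − 1).
Rewrite the budget in excess-of-subsistence terms: 6·(r − 1) + 1·(q − 5) = 35 − 6·1 − 1·5 = 24.
Substituting, 12·(r − 1) = 24, so r − 1 = 2 and r* = 3.
Then q − 5 = 6·2 = 12, so q* = 17.

r* = 3, q* = 17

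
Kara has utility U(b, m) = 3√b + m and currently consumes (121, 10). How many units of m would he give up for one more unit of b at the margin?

MRS = 3/22

MU_b = 3/(2√b), MU_m = 1.
MRS = 3/(2√b) ÷ 1.
At (121, 10): MRS = 3/22.
The indifference curve has slope −3/22 at this bundle.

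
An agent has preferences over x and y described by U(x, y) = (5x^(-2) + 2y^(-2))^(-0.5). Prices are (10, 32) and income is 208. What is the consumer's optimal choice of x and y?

For CES with ρ = -2, MRS = (5/2)·(y/x)^3.
Tangency: set MRS = p_x/p_y = 10/32 = 5/16.
So (y/x)^3 = 0.125; taking the cube root, y/x = 0.5, i.e. y = 0.5·x.
Substitute into the budget 10·x + 32·y = 208: 26·x = 208, so x* = 8 and y* = 0.5·8 = 4.

x* = 8, y* = 4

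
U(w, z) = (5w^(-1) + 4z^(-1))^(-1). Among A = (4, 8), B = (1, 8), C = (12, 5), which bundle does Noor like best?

Bundle C

Evaluate utility at each bundle:
U(A) = 0.571.
U(B) = 0.182.
U(C) = 0.822.
Highest utility is C, so C ≻ A ≻ B.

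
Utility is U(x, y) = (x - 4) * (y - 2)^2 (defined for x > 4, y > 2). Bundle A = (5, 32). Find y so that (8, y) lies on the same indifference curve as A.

U(5, 32) = 900.
Set U(8, y) = 900 and solve.
With x = 8: (8 − 4) = 4, so (y − 2)^2 = 900/4 = 225.
Taking the square root (with y > 2): y − 2 = 15, so y = 17.
Check: U(8, 17) = 900.

y = 17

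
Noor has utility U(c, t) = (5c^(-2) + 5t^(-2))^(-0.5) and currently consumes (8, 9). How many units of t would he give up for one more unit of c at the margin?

For CES with ρ = -2, MRS = (t/c)^3.
At (8, 9): MRS = 729/512.
That is, one extra unit of c is worth 729/512 units of t at the margin.

MRS = 729/512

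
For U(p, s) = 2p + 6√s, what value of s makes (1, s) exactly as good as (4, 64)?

U(4, 64) = 56.
Set U(1, s) = 56 and solve.
With p = 1: 6√s = 56 − 2·1 = 54, so √s = 9 and s = 81.
Check: U(1, 81) = 56.

s = 81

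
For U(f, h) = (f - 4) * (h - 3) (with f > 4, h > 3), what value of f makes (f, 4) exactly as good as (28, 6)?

U(28, 6) = 72.
Set U(f, 4) = 72 and solve.
With h = 4: (4 − 3) = 1, so (f − 4) = 72/1 = 72.
So f = 4 + 72 = 76.
Check: U(76, 4) = 72.

f = 76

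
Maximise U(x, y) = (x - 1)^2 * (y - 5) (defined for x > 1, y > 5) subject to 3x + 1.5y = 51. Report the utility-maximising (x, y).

MU_x = 2·(x−1)·(y−5), MU_y = (x−1)^2.
MRS = (2/1)·(y−5)/(x−1).
Tangency: set MRS = p_x/p_y = 3/1.5 = 2.
So (2/1)·(y − 5)/(x − 1) = 2, i.e. (y − 5) = (x − 1).
Rewrite the budget in excess-of-subsistence terms: 3·(x − 1) + 1.5·(y − 5) = 51 − 3·1 − 1.5·5 = 40.5.
Substituting, 4.5·(x − 1) = 40.5, so x − 1 = 9 and x* = 10.
Then y − 5 = 9, so y* = 14.

x* = 10, y* = 14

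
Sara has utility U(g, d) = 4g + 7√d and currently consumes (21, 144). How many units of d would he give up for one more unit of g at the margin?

MU_g = 4, MU_d = 7/(2√d).
MRS = 4 ÷ (7/(2√d)).
At (21, 144): MRS = 96/7.
That is, one extra unit of g is worth 96/7 units of d at the margin.

MRS = 96/7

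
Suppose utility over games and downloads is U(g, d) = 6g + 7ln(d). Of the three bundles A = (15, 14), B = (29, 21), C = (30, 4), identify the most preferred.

Bundle B

Evaluate utility at each bundle:
U(A) = 108.473.
U(B) = 195.312.
U(C) = 189.704.
Highest utility is B, so B ≻ C ≻ A.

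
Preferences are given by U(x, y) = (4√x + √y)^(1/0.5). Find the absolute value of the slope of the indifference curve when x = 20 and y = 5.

MRS = 2

For CES with ρ = 0.5, MRS = (4/1)·√(y/x).
At (20, 5): MRS = 2.
So at (20, 5) the consumer would give up 2 units of y for one more unit of x.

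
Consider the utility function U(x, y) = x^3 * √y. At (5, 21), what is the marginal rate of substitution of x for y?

MRS = 25.2

MU_x = 3·x^2·√y and MU_y = 0.5·x^3·y^(-0.5).
MRS = MU_x/MU_y = (6)·y/x.
At (5, 21): MRS = 25.2.
So at (5, 21) the consumer would give up 25.2 units of y for one more unit of x.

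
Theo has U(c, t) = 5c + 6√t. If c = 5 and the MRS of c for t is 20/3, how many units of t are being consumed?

MU_c = 5, MU_t = 6/(2√t).
MRS = 5 ÷ (6/(2√t)).
MRS depends only on t: (5/3)·√t = 20/3 ⇒ √t = (20/3)/(5/3) = 4 ⇒ t = 16.

t = 16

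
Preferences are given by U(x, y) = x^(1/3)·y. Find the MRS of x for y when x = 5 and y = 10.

MRS = 2/3

MU_x = 1/3·x^(-2/3)·y and MU_y = x^(1/3).
MRS = MU_x/MU_y = (1/3)·y/x.
At (5, 10): MRS = 2/3.
That is, one extra unit of x is worth 2/3 units of y at the margin.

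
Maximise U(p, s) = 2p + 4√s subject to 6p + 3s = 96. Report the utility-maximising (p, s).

p* = 14, s* = 4

MU_p = 2, MU_s = 4/(2√s).
MRS = 2 ÷ (4/(2√s)).
Tangency: set MRS = p_p/p_s = 6/3 = 2.
MRS depends only on s: √s = 2 ⇒ √s = 2 ⇒ s* = 4.
From the budget, 6·p = 96 − 3·4 = 84, so p* = 14.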